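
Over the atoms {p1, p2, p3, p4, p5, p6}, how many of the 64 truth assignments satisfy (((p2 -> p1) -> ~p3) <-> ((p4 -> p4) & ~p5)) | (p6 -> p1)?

Initial set: {((((p2 -> p1) -> ~p3) <-> ((p4 -> p4) & ~p5)) | (p6 -> p1))}.
((((p2 -> p1) -> ~p3) <-> ((p4 -> p4) & ~p5)) | (p6 -> p1)): β-rule — branch into (((p2 -> p1) -> ~p3) <-> ((p4 -> p4) & ~p5))  //  (p6 -> p1).
  branch 1 (add (((p2 -> p1) -> ~p3) <-> ((p4 -> p4) & ~p5))):
    (((p2 -> p1) -> ~p3) <-> ((p4 -> p4) & ~p5)): β-rule — branch into ((p2 -> p1) -> ~p3), ((p4 -> p4) & ~p5)  //  ~((p2 -> p1) -> ~p3), ~((p4 -> p4) & ~p5).
      branch 1.1 (add ((p2 -> p1) -> ~p3), ((p4 -> p4) & ~p5)):
        ((p4 -> p4) & ~p5): α-rule — add (p4 -> p4), ~p5.
        ((p2 -> p1) -> ~p3): β-rule — branch into ~(p2 -> p1)  //  ~p3.
          branch 1.1.1 (add ~(p2 -> p1)):
            ~(p2 -> p1): α-rule — add p2, ~p1.
            (p4 -> p4): β-rule — branch into ~p4  //  p4.
              branch 1.1.1.1 (add ~p4):
                ○ open, literals {p1=0, p2=1, p4=0, p5=0}.
              branch 1.1.1.2 (add p4):
                ○ open, literals {p1=0, p2=1, p4=1, p5=0}.
          branch 1.1.2 (add ~p3):
            (p4 -> p4): β-rule — branch into ~p4  //  p4.
              branch 1.1.2.1 (add ~p4):
                ○ open, literals {p3=0, p4=0, p5=0}.
              branch 1.1.2.2 (add p4):
                ○ open, literals {p3=0, p4=1, p5=0}.
      branch 1.2 (add ~((p2 -> p1) -> ~p3), ~((p4 -> p4) & ~p5)):
        ~((p2 -> p1) -> ~p3): α-rule — add (p2 -> p1), ~~p3.
        ~((p4 -> p4) & ~p5): β-rule — branch into ~(p4 -> p4)  //  ~~p5.
          branch 1.2.1 (add ~(p4 -> p4)):
            ~(p4 -> p4): α-rule — add p4, ~p4.
            × closes — contains both p4 and ~p4.
          branch 1.2.2 (add ~~p5):
            (p2 -> p1): β-rule — branch into ~p2  //  p1.
              branch 1.2.2.1 (add ~p2):
                ○ open, literals {p2=0, p3=1, p5=1}.
              branch 1.2.2.2 (add p1):
                ○ open, literals {p1=1, p3=1, p5=1}.
  branch 2 (add (p6 -> p1)):
    (p6 -> p1): β-rule — branch into ~p6  //  p1.
      branch 2.1 (add ~p6):
        ○ open, literals {p6=0}.
      branch 2.2 (add p1):
        ○ open, literals {p1=1}.
1 branch closed, 8 open.
Each open branch fixes some atoms; the unmentioned ones are free. Counting distinct full assignments: branch {p1=0, p2=1, p4=0, p5=0} (p3, p6) contributes 4 new; branch {p1=0, p2=1, p4=1, p5=0} (p3, p6) contributes 4 new; branch {p3=0, p4=0, p5=0} (p1, p2, p6) contributes 6 new; branch {p3=0, p4=1, p5=0} (p1, p2, p6) contributes 6 new; branch {p2=0, p3=1, p5=1} (p1, p4, p6) contributes 8 new; branch {p1=1, p3=1, p5=1} (p2, p4, p6) contributes 4 new; branch {p6=0} (p1, p2, p3, p4, p5) contributes 16 new; branch {p1=1} (p2, p3, p4, p5, p6) contributes 8 new. Total: 56.

56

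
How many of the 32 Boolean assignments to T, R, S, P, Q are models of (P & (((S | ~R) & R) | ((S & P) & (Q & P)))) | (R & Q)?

12

Initial set: {T ((P & (((S | ~R) & R) | ((S & P) & (Q & P)))) | (R & Q))}.
T ((P & (((S | ~R) & R) | ((S & P) & (Q & P)))) | (R & Q)): β-rule — branch into T (P & (((S | ~R) & R) | ((S & P) & (Q & P))))  //  T (R & Q).
  branch 1 (add T (P & (((S | ~R) & R) | ((S & P) & (Q & P))))):
    T (P & (((S | ~R) & R) | ((S & P) & (Q & P)))): α-rule — add T P, T (((S | ~R) & R) | ((S & P) & (Q & P))).
    T (((S | ~R) & R) | ((S & P) & (Q & P))): β-rule — branch into T ((S | ~R) & R)  //  T ((S & P) & (Q & P)).
      branch 1.1 (add T ((S | ~R) & R)):
        T ((S | ~R) & R): α-rule — add T (S | ~R), T R.
        T (S | ~R): β-rule — branch into T S  //  T ~R.
          branch 1.1.1 (add T S):
            ○ open, literals {P=true, R=true, S=true}.
          branch 1.1.2 (add T ~R):
            × closes — contains both R and ~R.
      branch 1.2 (add T ((S & P) & (Q & P))):
        T ((S & P) & (Q & P)): α-rule — add T (S & P), T (Q & P).
        T (S & P): α-rule — add T S, T P.
        T (Q & P): α-rule — add T Q, T P.
        ○ open, literals {P=true, Q=true, S=true}.
  branch 2 (add T (R & Q)):
    T (R & Q): α-rule — add T R, T Q.
    ○ open, literals {Q=true, R=true}.
1 branch closed, 3 open.
Each open branch fixes some atoms; the unmentioned ones are free. Counting distinct full assignments: branch {P=true, R=true, S=true} (T, Q) contributes 4 new; branch {P=true, Q=true, S=true} (T, R) contributes 2 new; branch {Q=true, R=true} (T, S, P) contributes 6 new. Total: 12.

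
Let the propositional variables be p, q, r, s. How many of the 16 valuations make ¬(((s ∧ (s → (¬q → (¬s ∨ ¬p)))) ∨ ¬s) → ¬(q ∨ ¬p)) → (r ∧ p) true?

6

Initial set: {(¬(((s ∧ (s → (¬q → (¬s ∨ ¬p)))) ∨ ¬s) → ¬(q ∨ ¬p)) → (r ∧ p))}.
(¬(((s ∧ (s → (¬q → (¬s ∨ ¬p)))) ∨ ¬s) → ¬(q ∨ ¬p)) → (r ∧ p)): β-rule — branch into ¬¬(((s ∧ (s → (¬q → (¬s ∨ ¬p)))) ∨ ¬s) → ¬(q ∨ ¬p))  //  (r ∧ p).
  branch 1 (add ¬¬(((s ∧ (s → (¬q → (¬s ∨ ¬p)))) ∨ ¬s) → ¬(q ∨ ¬p))):
    ¬¬(((s ∧ (s → (¬q → (¬s ∨ ¬p)))) ∨ ¬s) → ¬(q ∨ ¬p)): β-rule — branch into ¬((s ∧ (s → (¬q → (¬s ∨ ¬p)))) ∨ ¬s)  //  ¬(q ∨ ¬p).
      branch 1.1 (add ¬((s ∧ (s → (¬q → (¬s ∨ ¬p)))) ∨ ¬s)):
        ¬((s ∧ (s → (¬q → (¬s ∨ ¬p)))) ∨ ¬s): α-rule — add ¬(s ∧ (s → (¬q → (¬s ∨ ¬p)))), ¬¬s.
        ¬(s ∧ (s → (¬q → (¬s ∨ ¬p)))): β-rule — branch into ¬s  //  ¬(s → (¬q → (¬s ∨ ¬p))).
          branch 1.1.1 (add ¬s):
            × closes — contains both s and ¬s.
          branch 1.1.2 (add ¬(s → (¬q → (¬s ∨ ¬p)))):
            ¬(s → (¬q → (¬s ∨ ¬p))): α-rule — add s, ¬(¬q → (¬s ∨ ¬p)).
            ¬(¬q → (¬s ∨ ¬p)): α-rule — add ¬q, ¬(¬s ∨ ¬p).
            ¬(¬s ∨ ¬p): α-rule — add ¬¬s, ¬¬p.
            ○ open, literals {p=true, q=false, s=true}.
      branch 1.2 (add ¬(q ∨ ¬p)):
        ¬(q ∨ ¬p): α-rule — add ¬q, ¬¬p.
        ○ open, literals {p=true, q=false}.
  branch 2 (add (r ∧ p)):
    (r ∧ p): α-rule — add r, p.
    ○ open, literals {p=true, r=true}.
1 branch closed, 3 open.
Each open branch fixes some atoms; the unmentioned ones are free. Counting distinct full assignments: branch {p=true, q=false, s=true} (r) contributes 2 new; branch {p=true, q=false} (r, s) contributes 2 new; branch {p=true, r=true} (q, s) contributes 2 new. Total: 6.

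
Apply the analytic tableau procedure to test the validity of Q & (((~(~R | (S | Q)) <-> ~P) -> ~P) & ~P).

Not valid

Assume the negation and expand:
Initial set: {~(Q & (((~(~R | (S | Q)) <-> ~P) -> ~P) & ~P))}.
~(Q & (((~(~R | (S | Q)) <-> ~P) -> ~P) & ~P)): β-rule — branch into ~Q  //  ~(((~(~R | (S | Q)) <-> ~P) -> ~P) & ~P).
  branch 1 (add ~Q):
    ○ open, literals {Q=F}.
  branch 2 (add ~(((~(~R | (S | Q)) <-> ~P) -> ~P) & ~P)):
    ~(((~(~R | (S | Q)) <-> ~P) -> ~P) & ~P): β-rule — branch into ~((~(~R | (S | Q)) <-> ~P) -> ~P)  //  ~~P.
      branch 2.1 (add ~((~(~R | (S | Q)) <-> ~P) -> ~P)):
        ~((~(~R | (S | Q)) <-> ~P) -> ~P): α-rule — add (~(~R | (S | Q)) <-> ~P), ~~P.
        (~(~R | (S | Q)) <-> ~P): β-rule — branch into ~(~R | (S | Q)), ~P  //  ~~(~R | (S | Q)), ~~P.
          branch 2.1.1 (add ~(~R | (S | Q)), ~P):
            × closes — contains both P and ~P.
          branch 2.1.2 (add ~~(~R | (S | Q)), ~~P):
            ~~(~R | (S | Q)): β-rule — branch into ~R  //  (S | Q).
              branch 2.1.2.1 (add ~R):
                ○ open, literals {P=T, R=F}.
              branch 2.1.2.2 (add (S | Q)):
                (S | Q): β-rule — branch into S  //  Q.
                  branch 2.1.2.2.1 (add S):
                    ○ open, literals {P=T, S=T}.
                  branch 2.1.2.2.2 (add Q):
                    ○ open, literals {P=T, Q=T}.
      branch 2.2 (add ~~P):
        ○ open, literals {P=T}.
1 branch closed, 5 open.
An open branch gives a countermodel: Q=F (unmentioned atoms arbitrary); under it the original formula is false.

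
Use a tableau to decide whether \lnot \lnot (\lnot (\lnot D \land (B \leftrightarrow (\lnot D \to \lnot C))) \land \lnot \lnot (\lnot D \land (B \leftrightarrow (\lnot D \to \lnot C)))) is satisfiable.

Initial set: {T \lnot \lnot (\lnot (\lnot D \land (B \leftrightarrow (\lnot D \to \lnot C))) \land \lnot \lnot (\lnot D \land (B \leftrightarrow (\lnot D \to \lnot C))))}.
T \lnot \lnot (\lnot (\lnot D \land (B \leftrightarrow (\lnot D \to \lnot C))) \land \lnot \lnot (\lnot D \land (B \leftrightarrow (\lnot D \to \lnot C)))): drop double negation, giving T (\lnot (\lnot D \land (B \leftrightarrow (\lnot D \to \lnot C))) \land \lnot \lnot (\lnot D \land (B \leftrightarrow (\lnot D \to \lnot C)))).
T (\lnot (\lnot D \land (B \leftrightarrow (\lnot D \to \lnot C))) \land \lnot \lnot (\lnot D \land (B \leftrightarrow (\lnot D \to \lnot C)))): α-rule — add T \lnot (\lnot D \land (B \leftrightarrow (\lnot D \to \lnot C))), T \lnot \lnot (\lnot D \land (B \leftrightarrow (\lnot D \to \lnot C))).
T \lnot \lnot (\lnot D \land (B \leftrightarrow (\lnot D \to \lnot C))): drop double negation, giving T (\lnot D \land (B \leftrightarrow (\lnot D \to \lnot C))).
T (\lnot D \land (B \leftrightarrow (\lnot D \to \lnot C))): α-rule — add T \lnot D, T (B \leftrightarrow (\lnot D \to \lnot C)).
T \lnot (\lnot D \land (B \leftrightarrow (\lnot D \to \lnot C))): β-rule — branch into F \lnot D  //  F (B \leftrightarrow (\lnot D \to \lnot C)).
  branch 1 (add F \lnot D):
    × closes — contains both D and \lnot D.
  branch 2 (add F (B \leftrightarrow (\lnot D \to \lnot C))):
    T (B \leftrightarrow (\lnot D \to \lnot C)): β-rule — branch into T B, T (\lnot D \to \lnot C)  //  F B, F (\lnot D \to \lnot C).
      branch 2.1 (add T B, T (\lnot D \to \lnot C)):
        F (B \leftrightarrow (\lnot D \to \lnot C)): β-rule — branch into T B, F (\lnot D \to \lnot C)  //  F B, T (\lnot D \to \lnot C).
          branch 2.1.1 (add T B, F (\lnot D \to \lnot C)):
            F (\lnot D \to \lnot C): α-rule — add T \lnot D, F \lnot C.
            T (\lnot D \to \lnot C): β-rule — branch into F \lnot D  //  T \lnot C.
              branch 2.1.1.1 (add F \lnot D):
                × closes — contains both D and \lnot D.
              branch 2.1.1.2 (add T \lnot C):
                × closes — contains both C and \lnot C.
          branch 2.1.2 (add F B, T (\lnot D \to \lnot C)):
            × closes — contains both B and \lnot B.
      branch 2.2 (add F B, F (\lnot D \to \lnot C)):
        F (\lnot D \to \lnot C): α-rule — add T \lnot D, F \lnot C.
        F (B \leftrightarrow (\lnot D \to \lnot C)): β-rule — branch into T B, F (\lnot D \to \lnot C)  //  F B, T (\lnot D \to \lnot C).
          branch 2.2.1 (add T B, F (\lnot D \to \lnot C)):
            × closes — contains both B and \lnot B.
          branch 2.2.2 (add F B, T (\lnot D \to \lnot C)):
            T (\lnot D \to \lnot C): β-rule — branch into F \lnot D  //  T \lnot C.
              branch 2.2.2.1 (add F \lnot D):
                × closes — contains both D and \lnot D.
              branch 2.2.2.2 (add T \lnot C):
                × closes — contains both C and \lnot C.
All 7 branches close.
Every branch closed; the formula is unsatisfiable.

Unsatisfiable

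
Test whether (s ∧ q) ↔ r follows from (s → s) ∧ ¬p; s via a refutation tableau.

No

Initial set: {((s → s) ∧ ¬p); s; ¬((s ∧ q) ↔ r)}.
((s → s) ∧ ¬p): α-rule — add (s → s), ¬p.
¬((s ∧ q) ↔ r): β-rule — branch into (s ∧ q), ¬r  //  ¬(s ∧ q), r.
  branch 1 (add (s ∧ q), ¬r):
    (s ∧ q): α-rule — add s, q.
    (s → s): β-rule — branch into ¬s  //  s.
      branch 1.1 (add ¬s):
        × closes — contains both s and ¬s.
      branch 1.2 (add s):
        ○ open, literals {p=false, q=true, r=false, s=true}.
  branch 2 (add ¬(s ∧ q), r):
    (s → s): β-rule — branch into ¬s  //  s.
      branch 2.1 (add ¬s):
        × closes — contains both s and ¬s.
      branch 2.2 (add s):
        ¬(s ∧ q): β-rule — branch into ¬s  //  ¬q.
          branch 2.2.1 (add ¬s):
            × closes — contains both s and ¬s.
          branch 2.2.2 (add ¬q):
            ○ open, literals {p=false, q=false, r=true, s=true}.
3 branches closed, 2 open.
An open branch gives a countermodel: p=false, q=true, r=false, s=true (unmentioned atoms arbitrary); the premises hold there but the conclusion fails.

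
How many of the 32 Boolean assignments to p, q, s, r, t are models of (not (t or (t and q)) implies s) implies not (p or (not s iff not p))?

Initial set: {T ((not (t or (t and q)) implies s) implies not (p or (not s iff not p)))}.
T ((not (t or (t and q)) implies s) implies not (p or (not s iff not p))): β-rule — branch into F (not (t or (t and q)) implies s)  //  T not (p or (not s iff not p)).
  branch 1 (add F (not (t or (t and q)) implies s)):
    F (not (t or (t and q)) implies s): α-rule — add T not (t or (t and q)), F s.
    T not (t or (t and q)): α-rule — add F t, F (t and q).
    F (t and q): β-rule — branch into F t  //  F q.
      branch 1.1 (add F t):
        ○ open, literals {s=F, t=F}.
      branch 1.2 (add F q):
        ○ open, literals {q=F, s=F, t=F}.
  branch 2 (add T not (p or (not s iff not p))):
    T not (p or (not s iff not p)): α-rule — add F p, F (not s iff not p).
    F (not s iff not p): β-rule — branch into T not s, F not p  //  F not s, T not p.
      branch 2.1 (add T not s, F not p):
        × closes — contains both p and not p.
      branch 2.2 (add F not s, T not p):
        ○ open, literals {p=F, s=T}.
1 branch closed, 3 open.
Each open branch fixes some atoms; the unmentioned ones are free. Counting distinct full assignments: branch {s=F, t=F} (p, q, r) contributes 8 new; branch {q=F, s=F, t=F} (p, r) contributes 0 new; branch {p=F, s=T} (q, r, t) contributes 8 new. Total: 16.

16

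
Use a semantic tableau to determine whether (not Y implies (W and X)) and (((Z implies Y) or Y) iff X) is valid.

Assume the negation and expand:
Initial set: {not ((not Y implies (W and X)) and (((Z implies Y) or Y) iff X))}.
not ((not Y implies (W and X)) and (((Z implies Y) or Y) iff X)): β-rule — branch into not (not Y implies (W and X))  //  not (((Z implies Y) or Y) iff X).
  branch 1 (add not (not Y implies (W and X))):
    not (not Y implies (W and X)): α-rule — add not Y, not (W and X).
    not (W and X): β-rule — branch into not W  //  not X.
      branch 1.1 (add not W):
        ○ open, literals {W=0, Y=0}.
      branch 1.2 (add not X):
        ○ open, literals {X=0, Y=0}.
  branch 2 (add not (((Z implies Y) or Y) iff X)):
    not (((Z implies Y) or Y) iff X): β-rule — branch into ((Z implies Y) or Y), not X  //  not ((Z implies Y) or Y), X.
      branch 2.1 (add ((Z implies Y) or Y), not X):
        ((Z implies Y) or Y): β-rule — branch into (Z implies Y)  //  Y.
          branch 2.1.1 (add (Z implies Y)):
            (Z implies Y): β-rule — branch into not Z  //  Y.
              branch 2.1.1.1 (add not Z):
                ○ open, literals {X=0, Z=0}.
              branch 2.1.1.2 (add Y):
                ○ open, literals {X=0, Y=1}.
          branch 2.1.2 (add Y):
            ○ open, literals {X=0, Y=1}.
      branch 2.2 (add not ((Z implies Y) or Y), X):
        not ((Z implies Y) or Y): α-rule — add not (Z implies Y), not Y.
        not (Z implies Y): α-rule — add Z, not Y.
        ○ open, literals {X=1, Y=0, Z=1}.
0 branches closed, 6 open.
An open branch gives a countermodel: W=0, Y=0 (unmentioned atoms arbitrary); under it the original formula is false.

Not valid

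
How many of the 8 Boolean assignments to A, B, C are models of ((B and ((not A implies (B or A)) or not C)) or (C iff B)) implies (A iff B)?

5

Initial set: {(((B and ((not A implies (B or A)) or not C)) or (C iff B)) implies (A iff B))}.
(((B and ((not A implies (B or A)) or not C)) or (C iff B)) implies (A iff B)): β-rule — branch into not ((B and ((not A implies (B or A)) or not C)) or (C iff B))  //  (A iff B).
  branch 1 (add not ((B and ((not A implies (B or A)) or not C)) or (C iff B))):
    not ((B and ((not A implies (B or A)) or not C)) or (C iff B)): α-rule — add not (B and ((not A implies (B or A)) or not C)), not (C iff B).
    not (B and ((not A implies (B or A)) or not C)): β-rule — branch into not B  //  not ((not A implies (B or A)) or not C).
      branch 1.1 (add not B):
        not (C iff B): β-rule — branch into C, not B  //  not C, B.
          branch 1.1.1 (add C, not B):
            ○ open, literals {B=F, C=T}.
          branch 1.1.2 (add not C, B):
            × closes — contains both B and not B.
      branch 1.2 (add not ((not A implies (B or A)) or not C)):
        not ((not A implies (B or A)) or not C): α-rule — add not (not A implies (B or A)), not not C.
        not (not A implies (B or A)): α-rule — add not A, not (B or A).
        not (B or A): α-rule — add not B, not A.
        not (C iff B): β-rule — branch into C, not B  //  not C, B.
          branch 1.2.1 (add C, not B):
            ○ open, literals {A=F, B=F, C=T}.
          branch 1.2.2 (add not C, B):
            × closes — contains both C and not C.
  branch 2 (add (A iff B)):
    (A iff B): β-rule — branch into A, B  //  not A, not B.
      branch 2.1 (add A, B):
        ○ open, literals {A=T, B=T}.
      branch 2.2 (add not A, not B):
        ○ open, literals {A=F, B=F}.
2 branches closed, 4 open.
Each open branch fixes some atoms; the unmentioned ones are free. Counting distinct full assignments: branch {B=F, C=T} (A) contributes 2 new; branch {A=F, B=F, C=T} (none free) contributes 0 new; branch {A=T, B=T} (C) contributes 2 new; branch {A=F, B=F} (C) contributes 1 new. Total: 5.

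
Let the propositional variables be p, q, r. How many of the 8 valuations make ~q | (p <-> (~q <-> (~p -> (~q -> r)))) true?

6

Initial set: {(~q | (p <-> (~q <-> (~p -> (~q -> r)))))}.
(~q | (p <-> (~q <-> (~p -> (~q -> r))))): β-rule — branch into ~q  //  (p <-> (~q <-> (~p -> (~q -> r)))).
  branch 1 (add ~q):
    ○ open, literals {q=F}.
  branch 2 (add (p <-> (~q <-> (~p -> (~q -> r))))):
    (p <-> (~q <-> (~p -> (~q -> r)))): β-rule — branch into p, (~q <-> (~p -> (~q -> r)))  //  ~p, ~(~q <-> (~p -> (~q -> r))).
      branch 2.1 (add p, (~q <-> (~p -> (~q -> r)))):
        (~q <-> (~p -> (~q -> r))): β-rule — branch into ~q, (~p -> (~q -> r))  //  ~~q, ~(~p -> (~q -> r)).
          branch 2.1.1 (add ~q, (~p -> (~q -> r))):
            (~p -> (~q -> r)): β-rule — branch into ~~p  //  (~q -> r).
              branch 2.1.1.1 (add ~~p):
                ○ open, literals {p=T, q=F}.
              branch 2.1.1.2 (add (~q -> r)):
                (~q -> r): β-rule — branch into ~~q  //  r.
                  branch 2.1.1.2.1 (add ~~q):
                    × closes — contains both q and ~q.
                  branch 2.1.1.2.2 (add r):
                    ○ open, literals {p=T, q=F, r=T}.
          branch 2.1.2 (add ~~q, ~(~p -> (~q -> r))):
            ~(~p -> (~q -> r)): α-rule — add ~p, ~(~q -> r).
            × closes — contains both p and ~p.
      branch 2.2 (add ~p, ~(~q <-> (~p -> (~q -> r)))):
        ~(~q <-> (~p -> (~q -> r))): β-rule — branch into ~q, ~(~p -> (~q -> r))  //  ~~q, (~p -> (~q -> r)).
          branch 2.2.1 (add ~q, ~(~p -> (~q -> r))):
            ~(~p -> (~q -> r)): α-rule — add ~p, ~(~q -> r).
            ~(~q -> r): α-rule — add ~q, ~r.
            ○ open, literals {p=F, q=F, r=F}.
          branch 2.2.2 (add ~~q, (~p -> (~q -> r))):
            (~p -> (~q -> r)): β-rule — branch into ~~p  //  (~q -> r).
              branch 2.2.2.1 (add ~~p):
                × closes — contains both p and ~p.
              branch 2.2.2.2 (add (~q -> r)):
                (~q -> r): β-rule — branch into ~~q  //  r.
                  branch 2.2.2.2.1 (add ~~q):
                    ○ open, literals {p=F, q=T}.
                  branch 2.2.2.2.2 (add r):
                    ○ open, literals {p=F, q=T, r=T}.
3 branches closed, 6 open.
Each open branch fixes some atoms; the unmentioned ones are free. Counting distinct full assignments: branch {q=F} (p, r) contributes 4 new; branch {p=T, q=F} (r) contributes 0 new; branch {p=T, q=F, r=T} (none free) contributes 0 new; branch {p=F, q=F, r=F} (none free) contributes 0 new; branch {p=F, q=T} (r) contributes 2 new; branch {p=F, q=T, r=T} (none free) contributes 0 new. Total: 6.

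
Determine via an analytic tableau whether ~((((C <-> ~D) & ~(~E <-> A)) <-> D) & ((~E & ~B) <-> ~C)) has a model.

Satisfiable

Initial set: {T ~((((C <-> ~D) & ~(~E <-> A)) <-> D) & ((~E & ~B) <-> ~C))}.
T ~((((C <-> ~D) & ~(~E <-> A)) <-> D) & ((~E & ~B) <-> ~C)): β-rule — branch into F (((C <-> ~D) & ~(~E <-> A)) <-> D)  //  F ((~E & ~B) <-> ~C).
  branch 1 (add F (((C <-> ~D) & ~(~E <-> A)) <-> D)):
    F (((C <-> ~D) & ~(~E <-> A)) <-> D): β-rule — branch into T ((C <-> ~D) & ~(~E <-> A)), F D  //  F ((C <-> ~D) & ~(~E <-> A)), T D.
      branch 1.1 (add T ((C <-> ~D) & ~(~E <-> A)), F D):
        T ((C <-> ~D) & ~(~E <-> A)): α-rule — add T (C <-> ~D), T ~(~E <-> A).
        T (C <-> ~D): β-rule — branch into T C, T ~D  //  F C, F ~D.
          branch 1.1.1 (add T C, T ~D):
            T ~(~E <-> A): β-rule — branch into T ~E, F A  //  F ~E, T A.
              branch 1.1.1.1 (add T ~E, F A):
                ○ open, literals {A=false, C=true, D=false, E=false}.
              branch 1.1.1.2 (add F ~E, T A):
                ○ open, literals {A=true, C=true, D=false, E=true}.
          branch 1.1.2 (add F C, F ~D):
            × closes — contains both D and ~D.
      branch 1.2 (add F ((C <-> ~D) & ~(~E <-> A)), T D):
        F ((C <-> ~D) & ~(~E <-> A)): β-rule — branch into F (C <-> ~D)  //  F ~(~E <-> A).
          branch 1.2.1 (add F (C <-> ~D)):
            F (C <-> ~D): β-rule — branch into T C, F ~D  //  F C, T ~D.
              branch 1.2.1.1 (add T C, F ~D):
                ○ open, literals {C=true, D=true}.
              branch 1.2.1.2 (add F C, T ~D):
                × closes — contains both D and ~D.
          branch 1.2.2 (add F ~(~E <-> A)):
            F ~(~E <-> A): β-rule — branch into T ~E, T A  //  F ~E, F A.
              branch 1.2.2.1 (add T ~E, T A):
                ○ open, literals {A=true, D=true, E=false}.
              branch 1.2.2.2 (add F ~E, F A):
                ○ open, literals {A=false, D=true, E=true}.
  branch 2 (add F ((~E & ~B) <-> ~C)):
    F ((~E & ~B) <-> ~C): β-rule — branch into T (~E & ~B), F ~C  //  F (~E & ~B), T ~C.
      branch 2.1 (add T (~E & ~B), F ~C):
        T (~E & ~B): α-rule — add T ~E, T ~B.
        ○ open, literals {B=false, C=true, E=false}.
      branch 2.2 (add F (~E & ~B), T ~C):
        F (~E & ~B): β-rule — branch into F ~E  //  F ~B.
          branch 2.2.1 (add F ~E):
            ○ open, literals {C=false, E=true}.
          branch 2.2.2 (add F ~B):
            ○ open, literals {B=true, C=false}.
2 branches closed, 8 open.
An open branch gives a satisfying assignment: A=false, C=true, D=false, E=false.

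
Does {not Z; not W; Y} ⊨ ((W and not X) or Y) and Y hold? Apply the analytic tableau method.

Yes

Initial set: {T not Z; T not W; T Y; F (((W and not X) or Y) and Y)}.
F (((W and not X) or Y) and Y): β-rule — branch into F ((W and not X) or Y)  //  F Y.
  branch 1 (add F ((W and not X) or Y)):
    F ((W and not X) or Y): α-rule — add F (W and not X), F Y.
    × closes — contains both Y and not Y.
  branch 2 (add F Y):
    × closes — contains both Y and not Y.
All 2 branches close.
Every branch closed, so the premises entail the conclusion.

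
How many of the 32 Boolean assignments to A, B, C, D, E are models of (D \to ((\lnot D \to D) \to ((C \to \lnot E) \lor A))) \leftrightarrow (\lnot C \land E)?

Initial set: {((D \to ((\lnot D \to D) \to ((C \to \lnot E) \lor A))) \leftrightarrow (\lnot C \land E))}.
((D \to ((\lnot D \to D) \to ((C \to \lnot E) \lor A))) \leftrightarrow (\lnot C \land E)): β-rule — branch into (D \to ((\lnot D \to D) \to ((C \to \lnot E) \lor A))), (\lnot C \land E)  //  \lnot (D \to ((\lnot D \to D) \to ((C \to \lnot E) \lor A))), \lnot (\lnot C \land E).
  branch 1 (add (D \to ((\lnot D \to D) \to ((C \to \lnot E) \lor A))), (\lnot C \land E)):
    (\lnot C \land E): α-rule — add \lnot C, E.
    (D \to ((\lnot D \to D) \to ((C \to \lnot E) \lor A))): β-rule — branch into \lnot D  //  ((\lnot D \to D) \to ((C \to \lnot E) \lor A)).
      branch 1.1 (add \lnot D):
        ○ open, literals {C=F, D=F, E=T}.
      branch 1.2 (add ((\lnot D \to D) \to ((C \to \lnot E) \lor A))):
        ((\lnot D \to D) \to ((C \to \lnot E) \lor A)): β-rule — branch into \lnot (\lnot D \to D)  //  ((C \to \lnot E) \lor A).
          branch 1.2.1 (add \lnot (\lnot D \to D)):
            \lnot (\lnot D \to D): α-rule — add \lnot D, \lnot D.
            ○ open, literals {C=F, D=F, E=T}.
          branch 1.2.2 (add ((C \to \lnot E) \lor A)):
            ((C \to \lnot E) \lor A): β-rule — branch into (C \to \lnot E)  //  A.
              branch 1.2.2.1 (add (C \to \lnot E)):
                (C \to \lnot E): β-rule — branch into \lnot C  //  \lnot E.
                  branch 1.2.2.1.1 (add \lnot C):
                    ○ open, literals {C=F, E=T}.
                  branch 1.2.2.1.2 (add \lnot E):
                    × closes — contains both E and \lnot E.
              branch 1.2.2.2 (add A):
                ○ open, literals {A=T, C=F, E=T}.
  branch 2 (add \lnot (D \to ((\lnot D \to D) \to ((C \to \lnot E) \lor A))), \lnot (\lnot C \land E)):
    \lnot (D \to ((\lnot D \to D) \to ((C \to \lnot E) \lor A))): α-rule — add D, \lnot ((\lnot D \to D) \to ((C \to \lnot E) \lor A)).
    \lnot ((\lnot D \to D) \to ((C \to \lnot E) \lor A)): α-rule — add (\lnot D \to D), \lnot ((C \to \lnot E) \lor A).
    \lnot ((C \to \lnot E) \lor A): α-rule — add \lnot (C \to \lnot E), \lnot A.
    \lnot (C \to \lnot E): α-rule — add C, \lnot \lnot E.
    \lnot (\lnot C \land E): β-rule — branch into \lnot \lnot C  //  \lnot E.
      branch 2.1 (add \lnot \lnot C):
        (\lnot D \to D): β-rule — branch into \lnot \lnot D  //  D.
          branch 2.1.1 (add \lnot \lnot D):
            ○ open, literals {A=F, C=T, D=T, E=T}.
          branch 2.1.2 (add D):
            ○ open, literals {A=F, C=T, D=T, E=T}.
      branch 2.2 (add \lnot E):
        × closes — contains both E and \lnot E.
2 branches closed, 6 open.
Each open branch fixes some atoms; the unmentioned ones are free. Counting distinct full assignments: branch {C=F, D=F, E=T} (A, B) contributes 4 new; branch {C=F, D=F, E=T} (A, B) contributes 0 new; branch {C=F, E=T} (A, B, D) contributes 4 new; branch {A=T, C=F, E=T} (B, D) contributes 0 new; branch {A=F, C=T, D=T, E=T} (B) contributes 2 new; branch {A=F, C=T, D=T, E=T} (B) contributes 0 new. Total: 10.

10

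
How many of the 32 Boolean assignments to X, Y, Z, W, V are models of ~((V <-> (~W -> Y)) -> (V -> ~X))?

Initial set: {~((V <-> (~W -> Y)) -> (V -> ~X))}.
~((V <-> (~W -> Y)) -> (V -> ~X)): α-rule — add (V <-> (~W -> Y)), ~(V -> ~X).
~(V -> ~X): α-rule — add V, ~~X.
(V <-> (~W -> Y)): β-rule — branch into V, (~W -> Y)  //  ~V, ~(~W -> Y).
  branch 1 (add V, (~W -> Y)):
    (~W -> Y): β-rule — branch into ~~W  //  Y.
      branch 1.1 (add ~~W):
        ○ open, literals {V=true, W=true, X=true}.
      branch 1.2 (add Y):
        ○ open, literals {V=true, X=true, Y=true}.
  branch 2 (add ~V, ~(~W -> Y)):
    × closes — contains both V and ~V.
1 branch closed, 2 open.
Each open branch fixes some atoms; the unmentioned ones are free. Counting distinct full assignments: branch {V=true, W=true, X=true} (Y, Z) contributes 4 new; branch {V=true, X=true, Y=true} (Z, W) contributes 2 new. Total: 6.

6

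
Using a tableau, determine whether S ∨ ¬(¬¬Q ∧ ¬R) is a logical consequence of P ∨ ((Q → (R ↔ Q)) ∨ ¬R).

Initial set: {(P ∨ ((Q → (R ↔ Q)) ∨ ¬R)); ¬(S ∨ ¬(¬¬Q ∧ ¬R))}.
¬(S ∨ ¬(¬¬Q ∧ ¬R)): α-rule — add ¬S, ¬¬(¬¬Q ∧ ¬R).
¬¬(¬¬Q ∧ ¬R): α-rule — add ¬¬Q, ¬R.
¬¬Q: drop double negation, giving Q.
(P ∨ ((Q → (R ↔ Q)) ∨ ¬R)): β-rule — branch into P  //  ((Q → (R ↔ Q)) ∨ ¬R).
  branch 1 (add P):
    ○ open, literals {P=1, Q=1, R=0, S=0}.
  branch 2 (add ((Q → (R ↔ Q)) ∨ ¬R)):
    ((Q → (R ↔ Q)) ∨ ¬R): β-rule — branch into (Q → (R ↔ Q))  //  ¬R.
      branch 2.1 (add (Q → (R ↔ Q))):
        (Q → (R ↔ Q)): β-rule — branch into ¬Q  //  (R ↔ Q).
          branch 2.1.1 (add ¬Q):
            × closes — contains both Q and ¬Q.
          branch 2.1.2 (add (R ↔ Q)):
            (R ↔ Q): β-rule — branch into R, Q  //  ¬R, ¬Q.
              branch 2.1.2.1 (add R, Q):
                × closes — contains both R and ¬R.
              branch 2.1.2.2 (add ¬R, ¬Q):
                × closes — contains both Q and ¬Q.
      branch 2.2 (add ¬R):
        ○ open, literals {Q=1, R=0, S=0}.
3 branches closed, 2 open.
An open branch gives a countermodel: P=1, Q=1, R=0, S=0 (unmentioned atoms arbitrary); the premises hold there but the conclusion fails.

No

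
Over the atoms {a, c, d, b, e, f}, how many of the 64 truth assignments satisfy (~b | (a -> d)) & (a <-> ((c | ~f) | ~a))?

Initial set: {((~b | (a -> d)) & (a <-> ((c | ~f) | ~a)))}.
((~b | (a -> d)) & (a <-> ((c | ~f) | ~a))): α-rule — add (~b | (a -> d)), (a <-> ((c | ~f) | ~a)).
(~b | (a -> d)): β-rule — branch into ~b  //  (a -> d).
  branch 1 (add ~b):
    (a <-> ((c | ~f) | ~a)): β-rule — branch into a, ((c | ~f) | ~a)  //  ~a, ~((c | ~f) | ~a).
      branch 1.1 (add a, ((c | ~f) | ~a)):
        ((c | ~f) | ~a): β-rule — branch into (c | ~f)  //  ~a.
          branch 1.1.1 (add (c | ~f)):
            (c | ~f): β-rule — branch into c  //  ~f.
              branch 1.1.1.1 (add c):
                ○ open, literals {a=T, b=F, c=T}.
              branch 1.1.1.2 (add ~f):
                ○ open, literals {a=T, b=F, f=F}.
          branch 1.1.2 (add ~a):
            × closes — contains both a and ~a.
      branch 1.2 (add ~a, ~((c | ~f) | ~a)):
        ~((c | ~f) | ~a): α-rule — add ~(c | ~f), ~~a.
        × closes — contains both a and ~a.
  branch 2 (add (a -> d)):
    (a <-> ((c | ~f) | ~a)): β-rule — branch into a, ((c | ~f) | ~a)  //  ~a, ~((c | ~f) | ~a).
      branch 2.1 (add a, ((c | ~f) | ~a)):
        (a -> d): β-rule — branch into ~a  //  d.
          branch 2.1.1 (add ~a):
            × closes — contains both a and ~a.
          branch 2.1.2 (add d):
            ((c | ~f) | ~a): β-rule — branch into (c | ~f)  //  ~a.
              branch 2.1.2.1 (add (c | ~f)):
                (c | ~f): β-rule — branch into c  //  ~f.
                  branch 2.1.2.1.1 (add c):
                    ○ open, literals {a=T, c=T, d=T}.
                  branch 2.1.2.1.2 (add ~f):
                    ○ open, literals {a=T, d=T, f=F}.
              branch 2.1.2.2 (add ~a):
                × closes — contains both a and ~a.
      branch 2.2 (add ~a, ~((c | ~f) | ~a)):
        ~((c | ~f) | ~a): α-rule — add ~(c | ~f), ~~a.
        × closes — contains both a and ~a.
5 branches closed, 4 open.
Each open branch fixes some atoms; the unmentioned ones are free. Counting distinct full assignments: branch {a=T, b=F, c=T} (d, e, f) contributes 8 new; branch {a=T, b=F, f=F} (c, d, e) contributes 4 new; branch {a=T, c=T, d=T} (b, e, f) contributes 4 new; branch {a=T, d=T, f=F} (c, b, e) contributes 2 new. Total: 18.

18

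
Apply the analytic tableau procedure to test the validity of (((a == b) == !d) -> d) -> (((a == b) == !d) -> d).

Valid

Assume the negation and expand:
Initial set: {!((((a == b) == !d) -> d) -> (((a == b) == !d) -> d))}.
!((((a == b) == !d) -> d) -> (((a == b) == !d) -> d)): α-rule — add (((a == b) == !d) -> d), !(((a == b) == !d) -> d).
!(((a == b) == !d) -> d): α-rule — add ((a == b) == !d), !d.
(((a == b) == !d) -> d): β-rule — branch into !((a == b) == !d)  //  d.
  branch 1 (add !((a == b) == !d)):
    ((a == b) == !d): β-rule — branch into (a == b), !d  //  !(a == b), !!d.
      branch 1.1 (add (a == b), !d):
        !((a == b) == !d): β-rule — branch into (a == b), !!d  //  !(a == b), !d.
          branch 1.1.1 (add (a == b), !!d):
            × closes — contains both d and !d.
          branch 1.1.2 (add !(a == b), !d):
            (a == b): β-rule — branch into a, b  //  !a, !b.
              branch 1.1.2.1 (add a, b):
                !(a == b): β-rule — branch into a, !b  //  !a, b.
                  branch 1.1.2.1.1 (add a, !b):
                    × closes — contains both b and !b.
                  branch 1.1.2.1.2 (add !a, b):
                    × closes — contains both a and !a.
              branch 1.1.2.2 (add !a, !b):
                !(a == b): β-rule — branch into a, !b  //  !a, b.
                  branch 1.1.2.2.1 (add a, !b):
                    × closes — contains both a and !a.
                  branch 1.1.2.2.2 (add !a, b):
                    × closes — contains both b and !b.
      branch 1.2 (add !(a == b), !!d):
        × closes — contains both d and !d.
  branch 2 (add d):
    × closes — contains both d and !d.
All 7 branches close.
Every branch closed, so the negation is unsatisfiable and the formula is valid.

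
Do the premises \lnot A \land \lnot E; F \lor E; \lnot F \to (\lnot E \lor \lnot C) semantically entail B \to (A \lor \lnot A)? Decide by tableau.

Initial set: {(\lnot A \land \lnot E); (F \lor E); (\lnot F \to (\lnot E \lor \lnot C)); \lnot (B \to (A \lor \lnot A))}.
(\lnot A \land \lnot E): α-rule — add \lnot A, \lnot E.
\lnot (B \to (A \lor \lnot A)): α-rule — add B, \lnot (A \lor \lnot A).
\lnot (A \lor \lnot A): α-rule — add \lnot A, \lnot \lnot A.
× closes — contains both A and \lnot A.
All 1 branch closes.
Every branch closed, so the premises entail the conclusion.

Yes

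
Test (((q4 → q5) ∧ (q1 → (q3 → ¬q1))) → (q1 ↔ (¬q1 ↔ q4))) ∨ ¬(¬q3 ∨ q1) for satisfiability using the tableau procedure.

Satisfiable

Initial set: {T ((((q4 → q5) ∧ (q1 → (q3 → ¬q1))) → (q1 ↔ (¬q1 ↔ q4))) ∨ ¬(¬q3 ∨ q1))}.
T ((((q4 → q5) ∧ (q1 → (q3 → ¬q1))) → (q1 ↔ (¬q1 ↔ q4))) ∨ ¬(¬q3 ∨ q1)): β-rule — branch into T (((q4 → q5) ∧ (q1 → (q3 → ¬q1))) → (q1 ↔ (¬q1 ↔ q4)))  //  T ¬(¬q3 ∨ q1).
  branch 1 (add T (((q4 → q5) ∧ (q1 → (q3 → ¬q1))) → (q1 ↔ (¬q1 ↔ q4)))):
    T (((q4 → q5) ∧ (q1 → (q3 → ¬q1))) → (q1 ↔ (¬q1 ↔ q4))): β-rule — branch into F ((q4 → q5) ∧ (q1 → (q3 → ¬q1)))  //  T (q1 ↔ (¬q1 ↔ q4)).
      branch 1.1 (add F ((q4 → q5) ∧ (q1 → (q3 → ¬q1)))):
        F ((q4 → q5) ∧ (q1 → (q3 → ¬q1))): β-rule — branch into F (q4 → q5)  //  F (q1 → (q3 → ¬q1)).
          branch 1.1.1 (add F (q4 → q5)):
            F (q4 → q5): α-rule — add T q4, F q5.
            ○ open, literals {q4=true, q5=false}.
          branch 1.1.2 (add F (q1 → (q3 → ¬q1))):
            F (q1 → (q3 → ¬q1)): α-rule — add T q1, F (q3 → ¬q1).
            F (q3 → ¬q1): α-rule — add T q3, F ¬q1.
            ○ open, literals {q1=true, q3=true}.
      branch 1.2 (add T (q1 ↔ (¬q1 ↔ q4))):
        T (q1 ↔ (¬q1 ↔ q4)): β-rule — branch into T q1, T (¬q1 ↔ q4)  //  F q1, F (¬q1 ↔ q4).
          branch 1.2.1 (add T q1, T (¬q1 ↔ q4)):
            T (¬q1 ↔ q4): β-rule — branch into T ¬q1, T q4  //  F ¬q1, F q4.
              branch 1.2.1.1 (add T ¬q1, T q4):
                × closes — contains both q1 and ¬q1.
              branch 1.2.1.2 (add F ¬q1, F q4):
                ○ open, literals {q1=true, q4=false}.
          branch 1.2.2 (add F q1, F (¬q1 ↔ q4)):
            F (¬q1 ↔ q4): β-rule — branch into T ¬q1, F q4  //  F ¬q1, T q4.
              branch 1.2.2.1 (add T ¬q1, F q4):
                ○ open, literals {q1=false, q4=false}.
              branch 1.2.2.2 (add F ¬q1, T q4):
                × closes — contains both q1 and ¬q1.
  branch 2 (add T ¬(¬q3 ∨ q1)):
    T ¬(¬q3 ∨ q1): α-rule — add F ¬q3, F q1.
    ○ open, literals {q1=false, q3=true}.
2 branches closed, 5 open.
An open branch gives a satisfying assignment: q4=true, q5=false.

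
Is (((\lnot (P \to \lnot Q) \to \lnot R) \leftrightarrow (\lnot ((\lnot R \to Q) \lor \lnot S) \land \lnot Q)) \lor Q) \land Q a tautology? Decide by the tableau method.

Assume the negation and expand:
Initial set: {\lnot ((((\lnot (P \to \lnot Q) \to \lnot R) \leftrightarrow (\lnot ((\lnot R \to Q) \lor \lnot S) \land \lnot Q)) \lor Q) \land Q)}.
\lnot ((((\lnot (P \to \lnot Q) \to \lnot R) \leftrightarrow (\lnot ((\lnot R \to Q) \lor \lnot S) \land \lnot Q)) \lor Q) \land Q): β-rule — branch into \lnot (((\lnot (P \to \lnot Q) \to \lnot R) \leftrightarrow (\lnot ((\lnot R \to Q) \lor \lnot S) \land \lnot Q)) \lor Q)  //  \lnot Q.
  branch 1 (add \lnot (((\lnot (P \to \lnot Q) \to \lnot R) \leftrightarrow (\lnot ((\lnot R \to Q) \lor \lnot S) \land \lnot Q)) \lor Q)):
    \lnot (((\lnot (P \to \lnot Q) \to \lnot R) \leftrightarrow (\lnot ((\lnot R \to Q) \lor \lnot S) \land \lnot Q)) \lor Q): α-rule — add \lnot ((\lnot (P \to \lnot Q) \to \lnot R) \leftrightarrow (\lnot ((\lnot R \to Q) \lor \lnot S) \land \lnot Q)), \lnot Q.
    \lnot ((\lnot (P \to \lnot Q) \to \lnot R) \leftrightarrow (\lnot ((\lnot R \to Q) \lor \lnot S) \land \lnot Q)): β-rule — branch into (\lnot (P \to \lnot Q) \to \lnot R), \lnot (\lnot ((\lnot R \to Q) \lor \lnot S) \land \lnot Q)  //  \lnot (\lnot (P \to \lnot Q) \to \lnot R), (\lnot ((\lnot R \to Q) \lor \lnot S) \land \lnot Q).
      branch 1.1 (add (\lnot (P \to \lnot Q) \to \lnot R), \lnot (\lnot ((\lnot R \to Q) \lor \lnot S) \land \lnot Q)):
        (\lnot (P \to \lnot Q) \to \lnot R): β-rule — branch into \lnot \lnot (P \to \lnot Q)  //  \lnot R.
          branch 1.1.1 (add \lnot \lnot (P \to \lnot Q)):
            \lnot (\lnot ((\lnot R \to Q) \lor \lnot S) \land \lnot Q): β-rule — branch into \lnot \lnot ((\lnot R \to Q) \lor \lnot S)  //  \lnot \lnot Q.
              branch 1.1.1.1 (add \lnot \lnot ((\lnot R \to Q) \lor \lnot S)):
                \lnot \lnot (P \to \lnot Q): β-rule — branch into \lnot P  //  \lnot Q.
                  branch 1.1.1.1.1 (add \lnot P):
                    \lnot \lnot ((\lnot R \to Q) \lor \lnot S): β-rule — branch into (\lnot R \to Q)  //  \lnot S.
                      branch 1.1.1.1.1.1 (add (\lnot R \to Q)):
                        (\lnot R \to Q): β-rule — branch into \lnot \lnot R  //  Q.
                          branch 1.1.1.1.1.1.1 (add \lnot \lnot R):
                            ○ open, literals {P=0, Q=0, R=1}.
                          branch 1.1.1.1.1.1.2 (add Q):
                            × closes — contains both Q and \lnot Q.
                      branch 1.1.1.1.1.2 (add \lnot S):
                        ○ open, literals {P=0, Q=0, S=0}.
                  branch 1.1.1.1.2 (add \lnot Q):
                    \lnot \lnot ((\lnot R \to Q) \lor \lnot S): β-rule — branch into (\lnot R \to Q)  //  \lnot S.
                      branch 1.1.1.1.2.1 (add (\lnot R \to Q)):
                        (\lnot R \to Q): β-rule — branch into \lnot \lnot R  //  Q.
                          branch 1.1.1.1.2.1.1 (add \lnot \lnot R):
                            ○ open, literals {Q=0, R=1}.
                          branch 1.1.1.1.2.1.2 (add Q):
                            × closes — contains both Q and \lnot Q.
                      branch 1.1.1.1.2.2 (add \lnot S):
                        ○ open, literals {Q=0, S=0}.
              branch 1.1.1.2 (add \lnot \lnot Q):
                × closes — contains both Q and \lnot Q.
          branch 1.1.2 (add \lnot R):
            \lnot (\lnot ((\lnot R \to Q) \lor \lnot S) \land \lnot Q): β-rule — branch into \lnot \lnot ((\lnot R \to Q) \lor \lnot S)  //  \lnot \lnot Q.
              branch 1.1.2.1 (add \lnot \lnot ((\lnot R \to Q) \lor \lnot S)):
                \lnot \lnot ((\lnot R \to Q) \lor \lnot S): β-rule — branch into (\lnot R \to Q)  //  \lnot S.
                  branch 1.1.2.1.1 (add (\lnot R \to Q)):
                    (\lnot R \to Q): β-rule — branch into \lnot \lnot R  //  Q.
                      branch 1.1.2.1.1.1 (add \lnot \lnot R):
                        × closes — contains both R and \lnot R.
                      branch 1.1.2.1.1.2 (add Q):
                        × closes — contains both Q and \lnot Q.
                  branch 1.1.2.1.2 (add \lnot S):
                    ○ open, literals {Q=0, R=0, S=0}.
              branch 1.1.2.2 (add \lnot \lnot Q):
                × closes — contains both Q and \lnot Q.
      branch 1.2 (add \lnot (\lnot (P \to \lnot Q) \to \lnot R), (\lnot ((\lnot R \to Q) \lor \lnot S) \land \lnot Q)):
        \lnot (\lnot (P \to \lnot Q) \to \lnot R): α-rule — add \lnot (P \to \lnot Q), \lnot \lnot R.
        (\lnot ((\lnot R \to Q) \lor \lnot S) \land \lnot Q): α-rule — add \lnot ((\lnot R \to Q) \lor \lnot S), \lnot Q.
        \lnot (P \to \lnot Q): α-rule — add P, \lnot \lnot Q.
        × closes — contains both Q and \lnot Q.
  branch 2 (add \lnot Q):
    ○ open, literals {Q=0}.
7 branches closed, 6 open.
An open branch gives a countermodel: P=0, Q=0, R=1 (unmentioned atoms arbitrary); under it the original formula is false.

Not valid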